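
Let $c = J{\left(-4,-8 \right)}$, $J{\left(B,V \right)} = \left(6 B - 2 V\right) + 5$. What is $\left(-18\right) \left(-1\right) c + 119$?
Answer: $65$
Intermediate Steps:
$J{\left(B,V \right)} = 5 - 2 V + 6 B$ ($J{\left(B,V \right)} = \left(- 2 V + 6 B\right) + 5 = 5 - 2 V + 6 B$)
$c = -3$ ($c = 5 - -16 + 6 \left(-4\right) = 5 + 16 - 24 = -3$)
$\left(-18\right) \left(-1\right) c + 119 = \left(-18\right) \left(-1\right) \left(-3\right) + 119 = 18 \left(-3\right) + 119 = -54 + 119 = 65$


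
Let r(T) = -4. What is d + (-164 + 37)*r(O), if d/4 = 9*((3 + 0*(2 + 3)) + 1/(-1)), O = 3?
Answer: 580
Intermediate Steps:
d = 72 (d = 4*(9*((3 + 0*(2 + 3)) + 1/(-1))) = 4*(9*((3 + 0*5) - 1)) = 4*(9*((3 + 0) - 1)) = 4*(9*(3 - 1)) = 4*(9*2) = 4*18 = 72)
d + (-164 + 37)*r(O) = 72 + (-164 + 37)*(-4) = 72 - 127*(-4) = 72 + 508 = 580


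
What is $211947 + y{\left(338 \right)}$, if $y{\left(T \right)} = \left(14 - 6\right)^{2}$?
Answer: $212011$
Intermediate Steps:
$y{\left(T \right)} = 64$ ($y{\left(T \right)} = 8^{2} = 64$)
$211947 + y{\left(338 \right)} = 211947 + 64 = 212011$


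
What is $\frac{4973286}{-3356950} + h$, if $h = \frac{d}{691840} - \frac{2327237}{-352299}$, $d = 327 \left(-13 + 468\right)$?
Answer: $\frac{436874246311600949}{81820466459011200} \approx 5.3394$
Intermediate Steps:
$d = 148785$ ($d = 327 \cdot 455 = 148785$)
$h = \frac{332498490559}{48746908032}$ ($h = \frac{148785}{691840} - \frac{2327237}{-352299} = 148785 \cdot \frac{1}{691840} - - \frac{2327237}{352299} = \frac{29757}{138368} + \frac{2327237}{352299} = \frac{332498490559}{48746908032} \approx 6.8209$)
$\frac{4973286}{-3356950} + h = \frac{4973286}{-3356950} + \frac{332498490559}{48746908032} = 4973286 \left(- \frac{1}{3356950}\right) + \frac{332498490559}{48746908032} = - \frac{2486643}{1678475} + \frac{332498490559}{48746908032} = \frac{436874246311600949}{81820466459011200}$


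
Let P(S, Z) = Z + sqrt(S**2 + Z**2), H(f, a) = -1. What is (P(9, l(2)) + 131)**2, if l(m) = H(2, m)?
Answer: (130 + sqrt(82))**2 ≈ 19336.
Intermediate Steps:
l(m) = -1
(P(9, l(2)) + 131)**2 = ((-1 + sqrt(9**2 + (-1)**2)) + 131)**2 = ((-1 + sqrt(81 + 1)) + 131)**2 = ((-1 + sqrt(82)) + 131)**2 = (130 + sqrt(82))**2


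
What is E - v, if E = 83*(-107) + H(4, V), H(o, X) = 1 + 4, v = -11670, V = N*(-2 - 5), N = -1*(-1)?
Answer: 2794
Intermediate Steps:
N = 1
V = -7 (V = 1*(-2 - 5) = 1*(-7) = -7)
H(o, X) = 5
E = -8876 (E = 83*(-107) + 5 = -8881 + 5 = -8876)
E - v = -8876 - 1*(-11670) = -8876 + 11670 = 2794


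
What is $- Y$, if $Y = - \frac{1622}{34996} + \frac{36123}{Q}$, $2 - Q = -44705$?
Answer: $- \frac{45832529}{60175622} \approx -0.76165$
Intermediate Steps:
$Q = 44707$ ($Q = 2 - -44705 = 2 + 44705 = 44707$)
$Y = \frac{45832529}{60175622}$ ($Y = - \frac{1622}{34996} + \frac{36123}{44707} = \left(-1622\right) \frac{1}{34996} + 36123 \cdot \frac{1}{44707} = - \frac{811}{17498} + \frac{36123}{44707} = \frac{45832529}{60175622} \approx 0.76165$)
$- Y = \left(-1\right) \frac{45832529}{60175622} = - \frac{45832529}{60175622}$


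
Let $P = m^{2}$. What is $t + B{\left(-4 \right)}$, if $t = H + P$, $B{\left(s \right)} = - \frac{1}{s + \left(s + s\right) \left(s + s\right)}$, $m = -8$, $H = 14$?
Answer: $\frac{4679}{60} \approx 77.983$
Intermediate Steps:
$P = 64$ ($P = \left(-8\right)^{2} = 64$)
$B{\left(s \right)} = - \frac{1}{s + 4 s^{2}}$ ($B{\left(s \right)} = - \frac{1}{s + 2 s 2 s} = - \frac{1}{s + 4 s^{2}}$)
$t = 78$ ($t = 14 + 64 = 78$)
$t + B{\left(-4 \right)} = 78 - \frac{1}{\left(-4\right) \left(1 + 4 \left(-4\right)\right)} = 78 - - \frac{1}{4 \left(1 - 16\right)} = 78 - - \frac{1}{4 \left(-15\right)} = 78 - \left(- \frac{1}{4}\right) \left(- \frac{1}{15}\right) = 78 - \frac{1}{60} = \frac{4679}{60}$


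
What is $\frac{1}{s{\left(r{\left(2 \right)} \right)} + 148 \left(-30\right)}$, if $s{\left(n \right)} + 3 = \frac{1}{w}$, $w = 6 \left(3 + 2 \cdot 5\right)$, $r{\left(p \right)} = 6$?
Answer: $- \frac{78}{346553} \approx -0.00022507$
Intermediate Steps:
$w = 78$ ($w = 6 \left(3 + 10\right) = 6 \cdot 13 = 78$)
$s{\left(n \right)} = - \frac{233}{78}$ ($s{\left(n \right)} = -3 + \frac{1}{78} = - \frac{233}{78}$)
$\frac{1}{s{\left(r{\left(2 \right)} \right)} + 148 \left(-30\right)} = \frac{1}{- \frac{233}{78} + 148 \left(-30\right)} = \frac{1}{- \frac{233}{78} - 4440} = \frac{1}{- \frac{346553}{78}} = - \frac{78}{346553}$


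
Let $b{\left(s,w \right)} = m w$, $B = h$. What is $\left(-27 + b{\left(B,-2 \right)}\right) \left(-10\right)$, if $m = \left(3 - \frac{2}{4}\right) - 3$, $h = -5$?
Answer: $260$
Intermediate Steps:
$m = - \frac{1}{2}$ ($m = \left(3 - \frac{1}{2}\right) - 3 = \frac{5}{2} - 3 = - \frac{1}{2} \approx -0.5$)
$B = -5$
$b{\left(s,w \right)} = - \frac{w}{2}$
$\left(-27 + b{\left(B,-2 \right)}\right) \left(-10\right) = \left(-27 - -1\right) \left(-10\right) = \left(-27 + 1\right) \left(-10\right) = \left(-26\right) \left(-10\right) = 260$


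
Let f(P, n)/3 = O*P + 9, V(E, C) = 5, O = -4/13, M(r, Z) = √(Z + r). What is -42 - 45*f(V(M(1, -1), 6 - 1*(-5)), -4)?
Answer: -13641/13 ≈ -1049.3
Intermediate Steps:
O = -4/13 (O = -4*1/13 = -4/13 ≈ -0.30769)
f(P, n) = 27 - 12*P/13 (f(P, n) = 3*(-4*P/13 + 9) = 3*(9 - 4*P/13) = 27 - 12*P/13)
-42 - 45*f(V(M(1, -1), 6 - 1*(-5)), -4) = -42 - 45*(27 - 12/13*5) = -42 - 45*(27 - 60/13) = -42 - 45*291/13 = -42 - 13095/13 = -13641/13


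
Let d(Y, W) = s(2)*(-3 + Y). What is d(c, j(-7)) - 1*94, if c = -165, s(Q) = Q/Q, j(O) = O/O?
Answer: -262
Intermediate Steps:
j(O) = 1
s(Q) = 1
d(Y, W) = -3 + Y (d(Y, W) = 1*(-3 + Y) = -3 + Y)
d(c, j(-7)) - 1*94 = (-3 - 165) - 1*94 = -168 - 94 = -262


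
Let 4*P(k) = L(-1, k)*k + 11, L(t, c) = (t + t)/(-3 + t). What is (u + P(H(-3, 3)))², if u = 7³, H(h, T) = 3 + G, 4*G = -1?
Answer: 122655625/1024 ≈ 1.1978e+5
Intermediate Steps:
G = -¼ (G = (¼)*(-1) = -¼ ≈ -0.25000)
L(t, c) = 2*t/(-3 + t) (L(t, c) = (2*t)/(-3 + t) = 2*t/(-3 + t))
H(h, T) = 11/4 (H(h, T) = 3 - ¼ = 11/4)
P(k) = 11/4 + k/8 (P(k) = ((2*(-1)/(-3 - 1))*k + 11)/4 = ((2*(-1)/(-4))*k + 11)/4 = ((2*(-1)*(-¼))*k + 11)/4 = (k/2 + 11)/4 = (11 + k/2)/4 = 11/4 + k/8)
u = 343
(u + P(H(-3, 3)))² = (343 + (11/4 + (⅛)*(11/4)))² = (343 + (11/4 + 11/32))² = (343 + 99/32)² = (11075/32)² = 122655625/1024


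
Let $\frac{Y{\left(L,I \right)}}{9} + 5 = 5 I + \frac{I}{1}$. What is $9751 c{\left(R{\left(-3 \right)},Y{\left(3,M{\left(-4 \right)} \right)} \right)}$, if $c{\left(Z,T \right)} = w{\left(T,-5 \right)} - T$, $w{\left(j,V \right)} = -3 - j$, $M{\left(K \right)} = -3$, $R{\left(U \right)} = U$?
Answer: $4007661$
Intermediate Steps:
$Y{\left(L,I \right)} = -45 + 54 I$ ($Y{\left(L,I \right)} = -45 + 9 \left(5 I + \frac{I}{1}\right) = -45 + 9 \left(5 I + I 1\right) = -45 + 9 \left(5 I + I\right) = -45 + 9 \cdot 6 I = -45 + 54 I$)
$c{\left(Z,T \right)} = -3 - 2 T$ ($c{\left(Z,T \right)} = \left(-3 - T\right) - T = -3 - 2 T$)
$9751 c{\left(R{\left(-3 \right)},Y{\left(3,M{\left(-4 \right)} \right)} \right)} = 9751 \left(-3 - 2 \left(-45 + 54 \left(-3\right)\right)\right) = 9751 \left(-3 - 2 \left(-45 - 162\right)\right) = 9751 \left(-3 - -414\right) = 9751 \left(-3 + 414\right) = 9751 \cdot 411 = 4007661$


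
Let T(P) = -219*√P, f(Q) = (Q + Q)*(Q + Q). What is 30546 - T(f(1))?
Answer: 30984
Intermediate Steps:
f(Q) = 4*Q² (f(Q) = (2*Q)*(2*Q) = 4*Q²)
30546 - T(f(1)) = 30546 - (-219)*√(4*1²) = 30546 - (-219)*√(4*1) = 30546 - (-219)*√4 = 30546 - (-219)*2 = 30546 - 1*(-438) = 30546 + 438 = 30984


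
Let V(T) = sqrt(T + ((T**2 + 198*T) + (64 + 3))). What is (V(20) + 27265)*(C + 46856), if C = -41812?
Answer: 137524660 + 5044*sqrt(4447) ≈ 1.3786e+8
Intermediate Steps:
V(T) = sqrt(67 + T**2 + 199*T) (V(T) = sqrt(T + ((T**2 + 198*T) + 67)) = sqrt(T + (67 + T**2 + 198*T)) = sqrt(67 + T**2 + 199*T))
(V(20) + 27265)*(C + 46856) = (sqrt(67 + 20**2 + 199*20) + 27265)*(-41812 + 46856) = (sqrt(67 + 400 + 3980) + 27265)*5044 = (sqrt(4447) + 27265)*5044 = (27265 + sqrt(4447))*5044 = 137524660 + 5044*sqrt(4447)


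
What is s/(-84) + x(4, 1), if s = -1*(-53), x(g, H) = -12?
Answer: -1061/84 ≈ -12.631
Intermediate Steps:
s = 53
s/(-84) + x(4, 1) = 53/(-84) - 12 = 53*(-1/84) - 12 = -53/84 - 12 = -1061/84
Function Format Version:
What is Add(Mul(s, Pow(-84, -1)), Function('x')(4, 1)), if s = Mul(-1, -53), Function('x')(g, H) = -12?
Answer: Rational(-1061, 84) ≈ -12.631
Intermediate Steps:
s = 53
Add(Mul(s, Pow(-84, -1)), Function('x')(4, 1)) = Add(Mul(53, Pow(-84, -1)), -12) = Add(Mul(53, Rational(-1, 84)), -12) = Add(Rational(-53, 84), -12) = Rational(-1061, 84)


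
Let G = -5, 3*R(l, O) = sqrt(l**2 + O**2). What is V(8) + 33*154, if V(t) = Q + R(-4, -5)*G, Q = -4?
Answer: 5078 - 5*sqrt(41)/3 ≈ 5067.3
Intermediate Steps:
R(l, O) = sqrt(O**2 + l**2)/3 (R(l, O) = sqrt(l**2 + O**2)/3 = sqrt(O**2 + l**2)/3)
V(t) = -4 - 5*sqrt(41)/3 (V(t) = -4 + (sqrt((-5)**2 + (-4)**2)/3)*(-5) = -4 + (sqrt(25 + 16)/3)*(-5) = -4 + (sqrt(41)/3)*(-5) = -4 - 5*sqrt(41)/3)
V(8) + 33*154 = (-4 - 5*sqrt(41)/3) + 33*154 = (-4 - 5*sqrt(41)/3) + 5082 = 5078 - 5*sqrt(41)/3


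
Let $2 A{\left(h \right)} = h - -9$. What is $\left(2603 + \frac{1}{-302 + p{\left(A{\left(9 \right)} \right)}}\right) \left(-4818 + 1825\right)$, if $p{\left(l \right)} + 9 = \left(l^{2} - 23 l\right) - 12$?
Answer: $- \frac{3498056778}{449} \approx -7.7908 \cdot 10^{6}$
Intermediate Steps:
$A{\left(h \right)} = \frac{9}{2} + \frac{h}{2}$ ($A{\left(h \right)} = \frac{h - -9}{2} = \frac{h + 9}{2} = \frac{9 + h}{2} = \frac{9}{2} + \frac{h}{2}$)
$p{\left(l \right)} = -21 + l^{2} - 23 l$ ($p{\left(l \right)} = -9 - \left(12 - l^{2} + 23 l\right) = -21 + l^{2} - 23 l$)
$\left(2603 + \frac{1}{-302 + p{\left(A{\left(9 \right)} \right)}}\right) \left(-4818 + 1825\right) = \left(2603 + \frac{1}{-302 - \left(21 - \left(\frac{9}{2} + \frac{1}{2} \cdot 9\right)^{2} + 23 \left(\frac{9}{2} + \frac{1}{2} \cdot 9\right)\right)}\right) \left(-4818 + 1825\right) = \left(2603 + \frac{1}{-302 - \left(21 - \left(\frac{9}{2} + \frac{9}{2}\right)^{2} + 23 \left(\frac{9}{2} + \frac{9}{2}\right)\right)}\right) \left(-2993\right) = \left(2603 + \frac{1}{-302 - \left(228 - 81\right)}\right) \left(-2993\right) = \left(2603 + \frac{1}{-302 - 147}\right) \left(-2993\right) = \left(2603 + \frac{1}{-449}\right) \left(-2993\right) = \left(2603 - \frac{1}{449}\right) \left(-2993\right) = \frac{1168746}{449} \left(-2993\right) = - \frac{3498056778}{449}$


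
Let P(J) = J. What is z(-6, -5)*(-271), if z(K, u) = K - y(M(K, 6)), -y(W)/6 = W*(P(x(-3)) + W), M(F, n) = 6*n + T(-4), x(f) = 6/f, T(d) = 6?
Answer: -2730054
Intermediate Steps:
M(F, n) = 6 + 6*n (M(F, n) = 6*n + 6 = 6 + 6*n)
y(W) = -6*W*(-2 + W) (y(W) = -6*W*(6/(-3) + W) = -6*W*(6*(-⅓) + W) = -6*W*(-2 + W))
z(K, u) = 10080 + K (z(K, u) = K - 6*(6 + 6*6)*(2 - (6 + 6*6)) = K - 6*(6 + 36)*(2 - (6 + 36)) = K - 6*42*(2 - 1*42) = K - 6*42*(2 - 42) = K - 6*42*(-40) = K - 1*(-10080) = K + 10080 = 10080 + K)
z(-6, -5)*(-271) = (10080 - 6)*(-271) = 10074*(-271) = -2730054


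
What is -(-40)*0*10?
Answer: 0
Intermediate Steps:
-(-40)*0*10 = -8*0*10 = 0*10 = 0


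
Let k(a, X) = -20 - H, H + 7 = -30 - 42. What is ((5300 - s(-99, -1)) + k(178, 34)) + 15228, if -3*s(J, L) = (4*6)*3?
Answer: 20611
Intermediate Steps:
H = -79 (H = -7 + (-30 - 42) = -7 - 72 = -79)
k(a, X) = 59 (k(a, X) = -20 - 1*(-79) = -20 + 79 = 59)
s(J, L) = -24 (s(J, L) = -4*6*3/3 = -8*3 = -⅓*72 = -24)
((5300 - s(-99, -1)) + k(178, 34)) + 15228 = ((5300 - 1*(-24)) + 59) + 15228 = ((5300 + 24) + 59) + 15228 = (5324 + 59) + 15228 = 5383 + 15228 = 20611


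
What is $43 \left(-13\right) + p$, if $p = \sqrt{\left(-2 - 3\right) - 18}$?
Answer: $-559 + i \sqrt{23} \approx -559.0 + 4.7958 i$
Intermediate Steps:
$p = i \sqrt{23}$ ($p = \sqrt{\left(-2 - 3\right) - 18} = \sqrt{-5 - 18} = \sqrt{-23} = i \sqrt{23} \approx 4.7958 i$)
$43 \left(-13\right) + p = 43 \left(-13\right) + i \sqrt{23} = -559 + i \sqrt{23}$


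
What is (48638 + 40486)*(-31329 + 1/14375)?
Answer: -40137383228376/14375 ≈ -2.7922e+9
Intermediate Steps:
(48638 + 40486)*(-31329 + 1/14375) = 89124*(-31329 + 1/14375) = 89124*(-450354374/14375) = -40137383228376/14375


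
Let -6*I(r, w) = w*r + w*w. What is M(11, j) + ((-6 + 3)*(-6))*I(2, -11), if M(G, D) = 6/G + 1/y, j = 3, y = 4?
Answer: -13033/44 ≈ -296.20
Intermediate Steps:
M(G, D) = ¼ + 6/G (M(G, D) = 6/G + 1/4 = 6/G + 1*(¼) = 6/G + ¼ = ¼ + 6/G)
I(r, w) = -w²/6 - r*w/6 (I(r, w) = -(w*r + w*w)/6 = -(r*w + w²)/6 = -(w² + r*w)/6 = -w²/6 - r*w/6)
M(11, j) + ((-6 + 3)*(-6))*I(2, -11) = (¼)*(24 + 11)/11 + ((-6 + 3)*(-6))*(-⅙*(-11)*(2 - 11)) = (¼)*(1/11)*35 + (-3*(-6))*(-⅙*(-11)*(-9)) = 35/44 + 18*(-33/2) = 35/44 - 297 = -13033/44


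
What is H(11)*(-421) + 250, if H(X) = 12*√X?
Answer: 250 - 5052*√11 ≈ -16506.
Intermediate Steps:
H(11)*(-421) + 250 = (12*√11)*(-421) + 250 = -5052*√11 + 250 = 250 - 5052*√11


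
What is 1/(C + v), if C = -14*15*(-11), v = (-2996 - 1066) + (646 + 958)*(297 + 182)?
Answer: 1/766564 ≈ 1.3045e-6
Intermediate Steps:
v = 764254 (v = -4062 + 1604*479 = -4062 + 768316 = 764254)
C = 2310 (C = -210*(-11) = 2310)
1/(C + v) = 1/(2310 + 764254) = 1/766564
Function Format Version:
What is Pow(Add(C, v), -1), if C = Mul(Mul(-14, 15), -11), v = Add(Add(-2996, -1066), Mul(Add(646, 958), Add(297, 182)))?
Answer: Rational(1, 766564) ≈ 1.3045e-6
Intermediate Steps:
v = 764254 (v = Add(-4062, Mul(1604, 479)) = Add(-4062, 768316) = 764254)
C = 2310 (C = Mul(-210, -11) = 2310)
Pow(Add(C, v), -1) = Pow(Add(2310, 764254), -1) = Pow(766564, -1) = Rational(1, 766564)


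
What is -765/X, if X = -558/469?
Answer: 39865/62 ≈ 642.98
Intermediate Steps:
X = -558/469 (X = -558*1/469 = -558/469 ≈ -1.1898)
-765/X = -765/(-558/469) = -765*(-469/558) = 39865/62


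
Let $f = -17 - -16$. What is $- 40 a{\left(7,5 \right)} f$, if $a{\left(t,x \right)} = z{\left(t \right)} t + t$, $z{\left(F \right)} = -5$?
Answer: $-1120$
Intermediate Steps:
$f = -1$ ($f = -17 + 16 = -1$)
$a{\left(t,x \right)} = - 4 t$ ($a{\left(t,x \right)} = - 5 t + t = - 4 t$)
$- 40 a{\left(7,5 \right)} f = - 40 \left(\left(-4\right) 7\right) \left(-1\right) = \left(-40\right) \left(-28\right) \left(-1\right) = 1120 \left(-1\right) = -1120$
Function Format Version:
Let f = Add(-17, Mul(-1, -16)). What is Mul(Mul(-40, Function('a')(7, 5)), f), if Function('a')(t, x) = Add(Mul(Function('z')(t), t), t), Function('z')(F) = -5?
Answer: -1120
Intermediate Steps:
f = -1 (f = Add(-17, 16) = -1)
Function('a')(t, x) = Mul(-4, t) (Function('a')(t, x) = Add(Mul(-5, t), t) = Mul(-4, t))
Mul(Mul(-40, Function('a')(7, 5)), f) = Mul(Mul(-40, Mul(-4, 7)), -1) = Mul(Mul(-40, -28), -1) = Mul(1120, -1) = -1120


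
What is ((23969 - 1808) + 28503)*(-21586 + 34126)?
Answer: 635326560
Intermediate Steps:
((23969 - 1808) + 28503)*(-21586 + 34126) = (22161 + 28503)*12540 = 50664*12540 = 635326560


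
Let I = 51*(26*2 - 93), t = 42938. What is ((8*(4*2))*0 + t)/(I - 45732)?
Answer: -42938/47823 ≈ -0.89785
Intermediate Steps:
I = -2091 (I = 51*(52 - 93) = 51*(-41) = -2091)
((8*(4*2))*0 + t)/(I - 45732) = ((8*(4*2))*0 + 42938)/(-2091 - 45732) = ((8*8)*0 + 42938)/(-47823) = (64*0 + 42938)*(-1/47823) = (0 + 42938)*(-1/47823) = 42938*(-1/47823) = -42938/47823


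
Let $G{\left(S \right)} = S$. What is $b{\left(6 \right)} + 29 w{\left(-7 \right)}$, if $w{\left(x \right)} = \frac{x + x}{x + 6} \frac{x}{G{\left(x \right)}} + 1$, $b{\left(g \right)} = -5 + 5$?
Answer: $435$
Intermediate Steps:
$b{\left(g \right)} = 0$
$w{\left(x \right)} = 1 + \frac{2 x}{6 + x}$ ($w{\left(x \right)} = \frac{x + x}{x + 6} \frac{x}{x} + 1 = \frac{2 x}{6 + x} 1 + 1 = \frac{2 x}{6 + x} + 1 = 1 + \frac{2 x}{6 + x}$)
$b{\left(6 \right)} + 29 w{\left(-7 \right)} = 0 + 29 \frac{3 \left(2 - 7\right)}{6 - 7} = 0 + 29 \cdot 3 \frac{1}{-1} \left(-5\right) = 0 + 29 \cdot 3 \left(-1\right) \left(-5\right) = 0 + 29 \cdot 15 = 0 + 435 = 435$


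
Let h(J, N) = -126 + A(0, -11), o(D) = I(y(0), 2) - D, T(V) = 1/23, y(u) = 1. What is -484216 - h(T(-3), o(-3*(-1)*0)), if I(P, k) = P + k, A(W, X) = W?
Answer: -484090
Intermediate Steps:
T(V) = 1/23
o(D) = 3 - D (o(D) = (1 + 2) - D = 3 - D)
h(J, N) = -126 (h(J, N) = -126 + 0 = -126)
-484216 - h(T(-3), o(-3*(-1)*0)) = -484216 - 1*(-126) = -484216 + 126 = -484090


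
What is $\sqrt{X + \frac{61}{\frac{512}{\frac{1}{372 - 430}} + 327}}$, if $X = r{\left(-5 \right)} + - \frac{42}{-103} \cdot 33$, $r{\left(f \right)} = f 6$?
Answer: $\frac{i \sqrt{151404803832413}}{3025007} \approx 4.0676 i$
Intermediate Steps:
$r{\left(f \right)} = 6 f$
$X = - \frac{1704}{103}$ ($X = 6 \left(-5\right) + - \frac{42}{-103} \cdot 33 = -30 + \left(-42\right) \left(- \frac{1}{103}\right) 33 = -30 + \frac{42}{103} \cdot 33 = -30 + \frac{1386}{103} = - \frac{1704}{103} \approx -16.544$)
$\sqrt{X + \frac{61}{\frac{512}{\frac{1}{372 - 430}} + 327}} = \sqrt{- \frac{1704}{103} + \frac{61}{\frac{512}{\frac{1}{372 - 430}} + 327}} = \sqrt{- \frac{1704}{103} + \frac{61}{\frac{512}{\frac{1}{-58}} + 327}} = \sqrt{- \frac{1704}{103} + \frac{61}{\frac{512}{- \frac{1}{58}} + 327}} = \sqrt{- \frac{1704}{103} + \frac{61}{512 \left(-58\right) + 327}} = \sqrt{- \frac{1704}{103} + \frac{61}{-29696 + 327}} = \sqrt{- \frac{1704}{103} + \frac{61}{-29369}} = \sqrt{- \frac{1704}{103} + 61 \left(- \frac{1}{29369}\right)} = \sqrt{- \frac{1704}{103} - \frac{61}{29369}} = \sqrt{- \frac{50051059}{3025007}} = \frac{i \sqrt{151404803832413}}{3025007}$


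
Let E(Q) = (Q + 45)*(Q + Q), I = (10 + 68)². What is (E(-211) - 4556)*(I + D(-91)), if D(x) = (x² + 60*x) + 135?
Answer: 592083840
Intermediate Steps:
I = 6084 (I = 78² = 6084)
D(x) = 135 + x² + 60*x
E(Q) = 2*Q*(45 + Q) (E(Q) = (45 + Q)*(2*Q) = 2*Q*(45 + Q))
(E(-211) - 4556)*(I + D(-91)) = (2*(-211)*(45 - 211) - 4556)*(6084 + (135 + (-91)² + 60*(-91))) = (2*(-211)*(-166) - 4556)*(6084 + (135 + 8281 - 5460)) = (70052 - 4556)*(6084 + 2956) = 65496*9040 = 592083840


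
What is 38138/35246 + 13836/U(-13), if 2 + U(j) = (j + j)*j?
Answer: 20853251/493444 ≈ 42.261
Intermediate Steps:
U(j) = -2 + 2*j² (U(j) = -2 + (j + j)*j = -2 + (2*j)*j = -2 + 2*j²)
38138/35246 + 13836/U(-13) = 38138/35246 + 13836/(-2 + 2*(-13)²) = 38138*(1/35246) + 13836/(-2 + 2*169) = 19069/17623 + 13836/(-2 + 338) = 19069/17623 + 13836/336 = 19069/17623 + 13836*(1/336) = 19069/17623 + 1153/28 = 20853251/493444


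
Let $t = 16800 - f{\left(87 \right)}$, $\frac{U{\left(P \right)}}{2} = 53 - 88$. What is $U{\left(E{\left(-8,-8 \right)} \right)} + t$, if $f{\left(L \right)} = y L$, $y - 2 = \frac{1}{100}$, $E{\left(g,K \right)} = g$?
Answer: $\frac{1655513}{100} \approx 16555.0$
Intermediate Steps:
$y = \frac{201}{100}$ ($y = 2 + \frac{1}{100} = \frac{201}{100} \approx 2.01$)
$f{\left(L \right)} = \frac{201 L}{100}$
$U{\left(P \right)} = -70$ ($U{\left(P \right)} = 2 \left(53 - 88\right) = 2 \left(-35\right) = -70$)
$t = \frac{1662513}{100}$ ($t = 16800 - \frac{201}{100} \cdot 87 = 16800 - \frac{17487}{100} = \frac{1662513}{100} \approx 16625.0$)
$U{\left(E{\left(-8,-8 \right)} \right)} + t = -70 + \frac{1662513}{100} = \frac{1655513}{100}$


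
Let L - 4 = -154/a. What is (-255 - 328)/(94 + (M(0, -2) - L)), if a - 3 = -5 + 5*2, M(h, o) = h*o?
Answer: -2332/437 ≈ -5.3364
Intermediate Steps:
a = 8 (a = 3 + (-5 + 5*2) = 3 + (-5 + 10) = 3 + 5 = 8)
L = -61/4 (L = 4 - 154/8 = 4 - 154*1/8 = 4 - 77/4 = -61/4 ≈ -15.250)
(-255 - 328)/(94 + (M(0, -2) - L)) = (-255 - 328)/(94 + (0*(-2) - 1*(-61/4))) = -583/(94 + (0 + 61/4)) = -583/(94 + 61/4) = -583/437/4 = -583*4/437 = -2332/437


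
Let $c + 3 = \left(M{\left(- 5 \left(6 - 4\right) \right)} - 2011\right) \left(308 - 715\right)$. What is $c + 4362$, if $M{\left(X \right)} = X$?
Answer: $826906$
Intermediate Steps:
$c = 822544$ ($c = -3 + \left(- 5 \left(6 - 4\right) - 2011\right) \left(308 - 715\right) = -3 + \left(\left(-5\right) 2 - 2011\right) \left(-407\right) = -3 + \left(-10 - 2011\right) \left(-407\right) = -3 - -822547 = -3 + 822547 = 822544$)
$c + 4362 = 822544 + 4362 = 826906$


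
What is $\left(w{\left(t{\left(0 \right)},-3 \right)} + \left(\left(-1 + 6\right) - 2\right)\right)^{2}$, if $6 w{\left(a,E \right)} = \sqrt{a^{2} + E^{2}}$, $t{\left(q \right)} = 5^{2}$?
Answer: $\frac{479}{18} + \sqrt{634} \approx 51.79$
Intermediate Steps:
$t{\left(q \right)} = 25$
$w{\left(a,E \right)} = \frac{\sqrt{E^{2} + a^{2}}}{6}$ ($w{\left(a,E \right)} = \frac{\sqrt{a^{2} + E^{2}}}{6} = \frac{\sqrt{E^{2} + a^{2}}}{6}$)
$\left(w{\left(t{\left(0 \right)},-3 \right)} + \left(\left(-1 + 6\right) - 2\right)\right)^{2} = \left(\frac{\sqrt{\left(-3\right)^{2} + 25^{2}}}{6} + \left(\left(-1 + 6\right) - 2\right)\right)^{2} = \left(\frac{\sqrt{9 + 625}}{6} + \left(5 - 2\right)\right)^{2} = \left(\frac{\sqrt{634}}{6} + 3\right)^{2} = \left(3 + \frac{\sqrt{634}}{6}\right)^{2}$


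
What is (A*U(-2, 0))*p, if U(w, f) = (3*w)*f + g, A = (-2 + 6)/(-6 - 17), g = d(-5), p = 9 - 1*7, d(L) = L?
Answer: 40/23 ≈ 1.7391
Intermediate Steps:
p = 2 (p = 9 - 7 = 2)
g = -5
A = -4/23 (A = 4/(-23) = 4*(-1/23) = -4/23 ≈ -0.17391)
U(w, f) = -5 + 3*f*w (U(w, f) = (3*w)*f - 5 = 3*f*w - 5 = -5 + 3*f*w)
(A*U(-2, 0))*p = -4*(-5 + 3*0*(-2))/23*2 = -4*(-5 + 0)/23*2 = -4/23*(-5)*2 = (20/23)*2 = 40/23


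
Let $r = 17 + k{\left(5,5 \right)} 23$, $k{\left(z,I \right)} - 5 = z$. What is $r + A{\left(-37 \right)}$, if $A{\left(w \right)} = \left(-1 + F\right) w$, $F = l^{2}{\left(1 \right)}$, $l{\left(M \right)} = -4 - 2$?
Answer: $-1048$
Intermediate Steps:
$k{\left(z,I \right)} = 5 + z$
$l{\left(M \right)} = -6$ ($l{\left(M \right)} = -4 - 2 = -6$)
$r = 247$ ($r = 17 + \left(5 + 5\right) 23 = 17 + 10 \cdot 23 = 17 + 230 = 247$)
$F = 36$ ($F = \left(-6\right)^{2} = 36$)
$A{\left(w \right)} = 35 w$ ($A{\left(w \right)} = \left(-1 + 36\right) w = 35 w$)
$r + A{\left(-37 \right)} = 247 + 35 \left(-37\right) = 247 - 1295 = -1048$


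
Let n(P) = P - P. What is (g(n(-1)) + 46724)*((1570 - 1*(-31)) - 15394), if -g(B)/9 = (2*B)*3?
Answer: -644464132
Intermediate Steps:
n(P) = 0
g(B) = -54*B (g(B) = -9*2*B*3 = -54*B)
(g(n(-1)) + 46724)*((1570 - 1*(-31)) - 15394) = (-54*0 + 46724)*((1570 - 1*(-31)) - 15394) = (0 + 46724)*((1570 + 31) - 15394) = 46724*(1601 - 15394) = 46724*(-13793) = -644464132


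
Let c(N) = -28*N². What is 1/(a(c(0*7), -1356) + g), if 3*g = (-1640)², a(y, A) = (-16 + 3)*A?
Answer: 3/2742484 ≈ 1.0939e-6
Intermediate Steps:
a(y, A) = -13*A
g = 2689600/3 (g = (⅓)*(-1640)² = (⅓)*2689600 = 2689600/3 ≈ 8.9653e+5)
1/(a(c(0*7), -1356) + g) = 1/(-13*(-1356) + 2689600/3) = 1/(17628 + 2689600/3) = 1/(2742484/3) = 3/2742484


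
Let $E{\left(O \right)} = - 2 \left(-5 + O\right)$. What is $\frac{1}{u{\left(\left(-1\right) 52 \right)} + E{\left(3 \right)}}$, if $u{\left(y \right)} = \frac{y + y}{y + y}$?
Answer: $\frac{1}{5} \approx 0.2$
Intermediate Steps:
$E{\left(O \right)} = 10 - 2 O$
$u{\left(y \right)} = 1$ ($u{\left(y \right)} = \frac{2 y}{2 y} = 2 y \frac{1}{2 y} = 1$)
$\frac{1}{u{\left(\left(-1\right) 52 \right)} + E{\left(3 \right)}} = \frac{1}{1 + \left(10 - 6\right)} = \frac{1}{1 + 4} = \frac{1}{5}$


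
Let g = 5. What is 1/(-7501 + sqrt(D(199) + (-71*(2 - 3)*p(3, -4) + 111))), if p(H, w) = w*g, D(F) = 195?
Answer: -7501/56266115 - I*sqrt(1114)/56266115 ≈ -0.00013331 - 5.9319e-7*I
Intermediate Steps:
p(H, w) = 5*w (p(H, w) = w*5 = 5*w)
1/(-7501 + sqrt(D(199) + (-71*(2 - 3)*p(3, -4) + 111))) = 1/(-7501 + sqrt(195 + (-71*(2 - 3)*5*(-4) + 111))) = 1/(-7501 + sqrt(195 + (-(-71)*(-20) + 111))) = 1/(-7501 + sqrt(195 + (-71*20 + 111))) = 1/(-7501 + sqrt(195 + (-1420 + 111))) = 1/(-7501 + sqrt(195 - 1309)) = 1/(-7501 + sqrt(-1114)) = 1/(-7501 + I*sqrt(1114))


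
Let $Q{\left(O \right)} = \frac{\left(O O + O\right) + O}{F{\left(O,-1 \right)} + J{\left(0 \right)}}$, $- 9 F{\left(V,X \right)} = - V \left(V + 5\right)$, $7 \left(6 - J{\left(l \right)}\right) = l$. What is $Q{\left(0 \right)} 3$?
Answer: $0$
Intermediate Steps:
$J{\left(l \right)} = 6 - \frac{l}{7}$
$F{\left(V,X \right)} = \frac{V \left(5 + V\right)}{9}$ ($F{\left(V,X \right)} = - \frac{- V \left(V + 5\right)}{9} = - \frac{- V \left(5 + V\right)}{9} = - \frac{\left(-1\right) V \left(5 + V\right)}{9} = \frac{V \left(5 + V\right)}{9}$)
$Q{\left(O \right)} = \frac{O^{2} + 2 O}{6 + \frac{O \left(5 + O\right)}{9}}$ ($Q{\left(O \right)} = \frac{\left(O O + O\right) + O}{\frac{O \left(5 + O\right)}{9} + \left(6 - 0\right)} = \frac{\left(O^{2} + O\right) + O}{\frac{O \left(5 + O\right)}{9} + \left(6 + 0\right)} = \frac{\left(O + O^{2}\right) + O}{\frac{O \left(5 + O\right)}{9} + 6} = \frac{O^{2} + 2 O}{6 + \frac{O \left(5 + O\right)}{9}}$)
$Q{\left(0 \right)} 3 = 9 \cdot 0 \frac{1}{54 + 0 \left(5 + 0\right)} \left(2 + 0\right) 3 = 9 \cdot 0 \frac{1}{54 + 0 \cdot 5} \cdot 2 \cdot 3 = 9 \cdot 0 \frac{1}{54 + 0} \cdot 2 \cdot 3 = 9 \cdot 0 \cdot \frac{1}{54} \cdot 2 \cdot 3 = 0 \cdot 3 = 0$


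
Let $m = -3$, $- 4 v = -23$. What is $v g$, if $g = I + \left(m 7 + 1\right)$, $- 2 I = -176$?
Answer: $391$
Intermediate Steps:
$v = \frac{23}{4}$ ($v = \left(- \frac{1}{4}\right) \left(-23\right) = \frac{23}{4} \approx 5.75$)
$I = 88$ ($I = \left(- \frac{1}{2}\right) \left(-176\right) = 88$)
$g = 68$ ($g = 88 + \left(\left(-3\right) 7 + 1\right) = 88 + \left(-21 + 1\right) = 88 - 20 = 68$)
$v g = \frac{23}{4} \cdot 68 = 391$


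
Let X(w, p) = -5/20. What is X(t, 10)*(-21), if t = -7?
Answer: 21/4 ≈ 5.2500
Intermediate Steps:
X(w, p) = -¼ (X(w, p) = -5*1/20 = -¼)
X(t, 10)*(-21) = -¼*(-21) = 21/4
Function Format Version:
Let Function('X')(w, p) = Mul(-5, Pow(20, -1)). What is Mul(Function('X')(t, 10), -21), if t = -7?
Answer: Rational(21, 4) ≈ 5.2500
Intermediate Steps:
Function('X')(w, p) = Rational(-1, 4) (Function('X')(w, p) = Mul(-5, Rational(1, 20)) = Rational(-1, 4))
Mul(Function('X')(t, 10), -21) = Mul(Rational(-1, 4), -21) = Rational(21, 4)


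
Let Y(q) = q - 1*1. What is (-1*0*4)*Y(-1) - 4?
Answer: -4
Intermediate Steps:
Y(q) = -1 + q (Y(q) = q - 1 = -1 + q)
(-1*0*4)*Y(-1) - 4 = (-1*0*4)*(-1 - 1) - 4 = (0*4)*(-2) - 4 = 0*(-2) - 4 = 0 - 4 = -4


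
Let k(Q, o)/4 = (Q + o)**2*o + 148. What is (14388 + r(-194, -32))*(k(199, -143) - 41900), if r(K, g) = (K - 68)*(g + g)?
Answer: -57174375600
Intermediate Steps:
k(Q, o) = 592 + 4*o*(Q + o)**2 (k(Q, o) = 4*((Q + o)**2*o + 148) = 4*(o*(Q + o)**2 + 148) = 4*(148 + o*(Q + o)**2) = 592 + 4*o*(Q + o)**2)
r(K, g) = 2*g*(-68 + K) (r(K, g) = (-68 + K)*(2*g) = 2*g*(-68 + K))
(14388 + r(-194, -32))*(k(199, -143) - 41900) = (14388 + 2*(-32)*(-68 - 194))*((592 + 4*(-143)*(199 - 143)**2) - 41900) = (14388 + 2*(-32)*(-262))*((592 + 4*(-143)*56**2) - 41900) = (14388 + 16768)*((592 + 4*(-143)*3136) - 41900) = 31156*((592 - 1793792) - 41900) = 31156*(-1793200 - 41900) = 31156*(-1835100) = -57174375600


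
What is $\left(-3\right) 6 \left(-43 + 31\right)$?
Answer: $216$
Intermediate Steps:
$\left(-3\right) 6 \left(-43 + 31\right) = \left(-18\right) \left(-12\right) = 216$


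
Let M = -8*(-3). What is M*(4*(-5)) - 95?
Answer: -575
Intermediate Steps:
M = 24
M*(4*(-5)) - 95 = 24*(4*(-5)) - 95 = 24*(-20) - 95 = -480 - 95 = -575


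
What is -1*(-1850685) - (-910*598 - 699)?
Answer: 2395564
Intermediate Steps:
-1*(-1850685) - (-910*598 - 699) = 1850685 - (-544180 - 699) = 1850685 - 1*(-544879) = 1850685 + 544879 = 2395564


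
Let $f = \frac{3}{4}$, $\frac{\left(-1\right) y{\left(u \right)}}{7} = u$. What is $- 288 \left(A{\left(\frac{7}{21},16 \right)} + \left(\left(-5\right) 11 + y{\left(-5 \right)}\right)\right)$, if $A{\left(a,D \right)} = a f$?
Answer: $5688$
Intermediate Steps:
$y{\left(u \right)} = - 7 u$
$f = \frac{3}{4}$ ($f = 3 \cdot \frac{1}{4} = \frac{3}{4} \approx 0.75$)
$A{\left(a,D \right)} = \frac{3 a}{4}$ ($A{\left(a,D \right)} = a \frac{3}{4} = \frac{3 a}{4}$)
$- 288 \left(A{\left(\frac{7}{21},16 \right)} + \left(\left(-5\right) 11 + y{\left(-5 \right)}\right)\right) = - 288 \left(\frac{3 \cdot \frac{7}{21}}{4} - 20\right) = - 288 \left(\frac{3 \cdot 7 \cdot \frac{1}{21}}{4} + \left(-55 + 35\right)\right) = - 288 \left(\frac{3}{4} \cdot \frac{1}{3} - 20\right) = - 288 \left(\frac{1}{4} - 20\right) = \left(-288\right) \left(- \frac{79}{4}\right) = 5688$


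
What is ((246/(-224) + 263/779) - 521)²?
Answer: 2072304288359761/7612213504 ≈ 2.7223e+5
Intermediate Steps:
((246/(-224) + 263/779) - 521)² = ((246*(-1/224) + 263*(1/779)) - 521)² = ((-123/112 + 263/779) - 521)² = (-66361/87248 - 521)² = (-45522569/87248)² = 2072304288359761/7612213504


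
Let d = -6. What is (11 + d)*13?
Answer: 65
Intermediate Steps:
(11 + d)*13 = (11 - 6)*13 = 5*13 = 65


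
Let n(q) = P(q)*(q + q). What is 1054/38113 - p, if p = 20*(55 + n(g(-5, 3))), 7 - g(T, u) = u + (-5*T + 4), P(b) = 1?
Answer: -3810246/38113 ≈ -99.972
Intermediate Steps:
g(T, u) = 3 - u + 5*T (g(T, u) = 7 - (u + (-5*T + 4)) = 7 - (u + (4 - 5*T)) = 7 - (4 + u - 5*T) = 7 + (-4 - u + 5*T) = 3 - u + 5*T)
n(q) = 2*q (n(q) = 1*(q + q) = 1*(2*q) = 2*q)
p = 100 (p = 20*(55 + 2*(3 - 1*3 + 5*(-5))) = 20*(55 + 2*(3 - 3 - 25)) = 20*(55 + 2*(-25)) = 20*(55 - 50) = 20*5 = 100)
1054/38113 - p = 1054/38113 - 1*100 = 1054*(1/38113) - 100 = 1054/38113 - 100 = -3810246/38113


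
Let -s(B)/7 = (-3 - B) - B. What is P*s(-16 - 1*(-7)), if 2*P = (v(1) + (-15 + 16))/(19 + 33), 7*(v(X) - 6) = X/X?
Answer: -375/52 ≈ -7.2115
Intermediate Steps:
v(X) = 43/7 (v(X) = 6 + (X/X)/7 = 6 + (⅐)*1 = 6 + ⅐ = 43/7)
s(B) = 21 + 14*B (s(B) = -7*((-3 - B) - B) = -7*(-3 - 2*B) = 21 + 14*B)
P = 25/364 (P = ((43/7 + (-15 + 16))/(19 + 33))/2 = ((43/7 + 1)/52)/2 = ((50/7)*(1/52))/2 = (½)*(25/182) = 25/364 ≈ 0.068681)
P*s(-16 - 1*(-7)) = 25*(21 + 14*(-16 - 1*(-7)))/364 = 25*(21 + 14*(-16 + 7))/364 = 25*(21 + 14*(-9))/364 = 25*(21 - 126)/364 = (25/364)*(-105) = -375/52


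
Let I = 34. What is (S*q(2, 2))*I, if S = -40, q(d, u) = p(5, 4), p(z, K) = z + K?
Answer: -12240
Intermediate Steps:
p(z, K) = K + z
q(d, u) = 9 (q(d, u) = 4 + 5 = 9)
(S*q(2, 2))*I = -40*9*34 = -360*34 = -12240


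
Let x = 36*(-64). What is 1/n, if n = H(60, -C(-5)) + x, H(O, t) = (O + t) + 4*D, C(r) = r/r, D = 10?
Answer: -1/2205 ≈ -0.00045351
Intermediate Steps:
C(r) = 1
H(O, t) = 40 + O + t (H(O, t) = (O + t) + 4*10 = (O + t) + 40 = 40 + O + t)
x = -2304
n = -2205 (n = (40 + 60 - 1*1) - 2304 = (40 + 60 - 1) - 2304 = 99 - 2304 = -2205)
1/n = 1/(-2205) = -1/2205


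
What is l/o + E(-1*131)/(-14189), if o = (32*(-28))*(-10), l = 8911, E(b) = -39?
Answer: 18112517/18161920 ≈ 0.99728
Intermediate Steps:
o = 8960 (o = -896*(-10) = 8960)
l/o + E(-1*131)/(-14189) = 8911/8960 - 39/(-14189) = 8911*(1/8960) - 39*(-1/14189) = 1273/1280 + 39/14189 = 18112517/18161920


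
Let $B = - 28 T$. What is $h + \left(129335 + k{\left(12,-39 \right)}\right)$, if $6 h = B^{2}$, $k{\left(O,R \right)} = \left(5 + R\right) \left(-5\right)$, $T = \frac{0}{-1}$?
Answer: $129505$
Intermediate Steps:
$T = 0$ ($T = 0 \left(-1\right) = 0$)
$k{\left(O,R \right)} = -25 - 5 R$
$B = 0$ ($B = \left(-28\right) 0 = 0$)
$h = 0$ ($h = \frac{0^{2}}{6} = \frac{1}{6} \cdot 0 = 0$)
$h + \left(129335 + k{\left(12,-39 \right)}\right) = 0 + \left(129335 - -170\right) = 0 + \left(129335 + \left(-25 + 195\right)\right) = 0 + \left(129335 + 170\right) = 0 + 129505 = 129505$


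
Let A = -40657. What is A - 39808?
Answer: -80465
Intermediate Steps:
A - 39808 = -40657 - 39808 = -80465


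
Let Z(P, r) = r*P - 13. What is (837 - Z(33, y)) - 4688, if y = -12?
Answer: -3442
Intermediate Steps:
Z(P, r) = -13 + P*r (Z(P, r) = P*r - 13 = -13 + P*r)
(837 - Z(33, y)) - 4688 = (837 - (-13 + 33*(-12))) - 4688 = (837 - (-13 - 396)) - 4688 = (837 - 1*(-409)) - 4688 = (837 + 409) - 4688 = 1246 - 4688 = -3442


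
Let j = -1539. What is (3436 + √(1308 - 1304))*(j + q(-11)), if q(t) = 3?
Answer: -5280768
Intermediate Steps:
(3436 + √(1308 - 1304))*(j + q(-11)) = (3436 + √(1308 - 1304))*(-1539 + 3) = (3436 + √4)*(-1536) = (3436 + 2)*(-1536) = 3438*(-1536) = -5280768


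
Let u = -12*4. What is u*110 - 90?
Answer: -5370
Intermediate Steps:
u = -48
u*110 - 90 = -48*110 - 90 = -5280 - 90 = -5370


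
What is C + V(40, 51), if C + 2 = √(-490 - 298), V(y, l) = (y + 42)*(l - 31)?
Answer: 1638 + 2*I*√197 ≈ 1638.0 + 28.071*I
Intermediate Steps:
V(y, l) = (-31 + l)*(42 + y) (V(y, l) = (42 + y)*(-31 + l) = (-31 + l)*(42 + y))
C = -2 + 2*I*√197 (C = -2 + √(-490 - 298) = -2 + √(-788) = -2 + 2*I*√197 ≈ -2.0 + 28.071*I)
C + V(40, 51) = (-2 + 2*I*√197) + (-1302 - 31*40 + 42*51 + 51*40) = (-2 + 2*I*√197) + (-1302 - 1240 + 2142 + 2040) = (-2 + 2*I*√197) + 1640 = 1638 + 2*I*√197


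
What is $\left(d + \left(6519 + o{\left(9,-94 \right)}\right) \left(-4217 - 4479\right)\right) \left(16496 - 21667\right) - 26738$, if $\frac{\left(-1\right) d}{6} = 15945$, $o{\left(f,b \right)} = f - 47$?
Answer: $291925913528$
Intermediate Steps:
$o{\left(f,b \right)} = -47 + f$
$d = -95670$ ($d = \left(-6\right) 15945 = -95670$)
$\left(d + \left(6519 + o{\left(9,-94 \right)}\right) \left(-4217 - 4479\right)\right) \left(16496 - 21667\right) - 26738 = \left(-95670 + \left(6519 + \left(-47 + 9\right)\right) \left(-4217 - 4479\right)\right) \left(16496 - 21667\right) - 26738 = \left(-95670 + \left(6519 - 38\right) \left(-8696\right)\right) \left(-5171\right) - 26738 = \left(-95670 + 6481 \left(-8696\right)\right) \left(-5171\right) - 26738 = \left(-95670 - 56358776\right) \left(-5171\right) - 26738 = \left(-56454446\right) \left(-5171\right) - 26738 = 291925940266 - 26738 = 291925913528$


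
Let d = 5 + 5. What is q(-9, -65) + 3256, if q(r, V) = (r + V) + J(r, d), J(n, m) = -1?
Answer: 3181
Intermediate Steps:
d = 10
q(r, V) = -1 + V + r (q(r, V) = (r + V) - 1 = (V + r) - 1 = -1 + V + r)
q(-9, -65) + 3256 = (-1 - 65 - 9) + 3256 = -75 + 3256 = 3181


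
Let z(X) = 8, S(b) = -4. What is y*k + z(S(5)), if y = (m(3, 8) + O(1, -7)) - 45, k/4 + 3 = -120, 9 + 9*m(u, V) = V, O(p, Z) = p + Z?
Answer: 75464/3 ≈ 25155.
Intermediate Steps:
O(p, Z) = Z + p
m(u, V) = -1 + V/9
k = -492 (k = -12 + 4*(-120) = -12 - 480 = -492)
y = -460/9 (y = ((-1 + (⅑)*8) + (-7 + 1)) - 45 = ((-1 + 8/9) - 6) - 45 = (-⅑ - 6) - 45 = -55/9 - 45 = -460/9 ≈ -51.111)
y*k + z(S(5)) = -460/9*(-492) + 8 = 75440/3 + 8 = 75464/3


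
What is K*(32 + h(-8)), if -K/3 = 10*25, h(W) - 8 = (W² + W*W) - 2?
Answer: -124500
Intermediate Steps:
h(W) = 6 + 2*W² (h(W) = 8 + ((W² + W*W) - 2) = 8 + ((W² + W²) - 2) = 8 + (2*W² - 2) = 8 + (-2 + 2*W²) = 6 + 2*W²)
K = -750 (K = -30*25 = -3*250 = -750)
K*(32 + h(-8)) = -750*(32 + (6 + 2*(-8)²)) = -750*(32 + (6 + 2*64)) = -750*(32 + (6 + 128)) = -750*(32 + 134) = -750*166 = -124500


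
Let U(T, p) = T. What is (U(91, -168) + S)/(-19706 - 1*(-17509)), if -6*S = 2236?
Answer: 5/39 ≈ 0.12821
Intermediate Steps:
S = -1118/3 (S = -⅙*2236 = -1118/3 ≈ -372.67)
(U(91, -168) + S)/(-19706 - 1*(-17509)) = (91 - 1118/3)/(-19706 - 1*(-17509)) = -845/(3*(-19706 + 17509)) = -845/3/(-2197) = -845/3*(-1/2197) = 5/39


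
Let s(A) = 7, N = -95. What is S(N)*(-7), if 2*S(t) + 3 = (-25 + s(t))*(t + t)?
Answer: -23919/2 ≈ -11960.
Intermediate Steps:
S(t) = -3/2 - 18*t (S(t) = -3/2 + ((-25 + 7)*(t + t))/2 = -3/2 + (-36*t)/2 = -3/2 - 18*t)
S(N)*(-7) = (-3/2 - 18*(-95))*(-7) = (-3/2 + 1710)*(-7) = (3417/2)*(-7) = -23919/2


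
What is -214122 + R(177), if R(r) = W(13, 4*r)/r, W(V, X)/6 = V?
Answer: -12633172/59 ≈ -2.1412e+5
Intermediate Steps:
W(V, X) = 6*V
R(r) = 78/r (R(r) = (6*13)/r = 78/r)
-214122 + R(177) = -214122 + 78/177 = -214122 + 78*(1/177) = -214122 + 26/59 = -12633172/59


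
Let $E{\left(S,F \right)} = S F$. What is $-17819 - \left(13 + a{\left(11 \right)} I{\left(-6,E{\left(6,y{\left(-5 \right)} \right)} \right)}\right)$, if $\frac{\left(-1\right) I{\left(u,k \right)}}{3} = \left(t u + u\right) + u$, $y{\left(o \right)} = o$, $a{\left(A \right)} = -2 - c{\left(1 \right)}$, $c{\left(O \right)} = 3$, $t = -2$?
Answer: $-17832$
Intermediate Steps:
$a{\left(A \right)} = -5$ ($a{\left(A \right)} = -2 - 3 = -5$)
$E{\left(S,F \right)} = F S$
$I{\left(u,k \right)} = 0$ ($I{\left(u,k \right)} = - 3 \left(\left(- 2 u + u\right) + u\right) = - 3 \left(- u + u\right) = \left(-3\right) 0 = 0$)
$-17819 - \left(13 + a{\left(11 \right)} I{\left(-6,E{\left(6,y{\left(-5 \right)} \right)} \right)}\right) = -17819 - \left(13 - 0\right) = -17819 - \left(13 + 0\right) = -17819 - 13 = -17832$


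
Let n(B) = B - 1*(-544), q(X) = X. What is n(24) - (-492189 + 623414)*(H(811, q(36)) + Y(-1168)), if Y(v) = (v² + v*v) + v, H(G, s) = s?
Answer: -357892041532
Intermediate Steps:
n(B) = 544 + B (n(B) = B + 544 = 544 + B)
Y(v) = v + 2*v² (Y(v) = (v² + v²) + v = 2*v² + v = v + 2*v²)
n(24) - (-492189 + 623414)*(H(811, q(36)) + Y(-1168)) = (544 + 24) - (-492189 + 623414)*(36 - 1168*(1 + 2*(-1168))) = 568 - 131225*(36 - 1168*(1 - 2336)) = 568 - 131225*(36 - 1168*(-2335)) = 568 - 131225*(36 + 2727280) = 568 - 131225*2727316 = 568 - 1*357892042100 = 568 - 357892042100 = -357892041532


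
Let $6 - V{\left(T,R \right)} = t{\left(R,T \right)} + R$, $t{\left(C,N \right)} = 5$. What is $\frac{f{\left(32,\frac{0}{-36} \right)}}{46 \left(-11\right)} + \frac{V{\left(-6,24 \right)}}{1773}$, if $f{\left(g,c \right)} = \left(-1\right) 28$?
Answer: $\frac{19003}{448569} \approx 0.042364$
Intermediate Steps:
$V{\left(T,R \right)} = 1 - R$ ($V{\left(T,R \right)} = 6 - \left(5 + R\right) = 1 - R$)
$f{\left(g,c \right)} = -28$
$\frac{f{\left(32,\frac{0}{-36} \right)}}{46 \left(-11\right)} + \frac{V{\left(-6,24 \right)}}{1773} = - \frac{28}{46 \left(-11\right)} + \frac{1 - 24}{1773} = - \frac{28}{-506} + \left(1 - 24\right) \frac{1}{1773} = \left(-28\right) \left(- \frac{1}{506}\right) - \frac{23}{1773} = \frac{14}{253} - \frac{23}{1773} = \frac{19003}{448569}$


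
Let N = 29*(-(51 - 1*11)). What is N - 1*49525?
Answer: -50685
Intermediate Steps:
N = -1160 (N = 29*(-(51 - 11)) = 29*(-1*40) = 29*(-40) = -1160)
N - 1*49525 = -1160 - 1*49525 = -1160 - 49525 = -50685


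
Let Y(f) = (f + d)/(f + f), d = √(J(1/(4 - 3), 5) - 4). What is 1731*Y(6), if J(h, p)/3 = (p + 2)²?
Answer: 1731/2 + 577*√143/4 ≈ 2590.5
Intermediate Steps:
J(h, p) = 3*(2 + p)² (J(h, p) = 3*(p + 2)² = 3*(2 + p)²)
d = √143 (d = √(3*(2 + 5)² - 4) = √(3*7² - 4) = √(3*49 - 4) = √(147 - 4) = √143 ≈ 11.958)
Y(f) = (f + √143)/(2*f) (Y(f) = (f + √143)/(f + f) = (f + √143)/((2*f)) = (f + √143)*(1/(2*f)) = (f + √143)/(2*f))
1731*Y(6) = 1731*((½)*(6 + √143)/6) = 1731*((½)*(⅙)*(6 + √143)) = 1731*(½ + √143/12) = 1731/2 + 577*√143/4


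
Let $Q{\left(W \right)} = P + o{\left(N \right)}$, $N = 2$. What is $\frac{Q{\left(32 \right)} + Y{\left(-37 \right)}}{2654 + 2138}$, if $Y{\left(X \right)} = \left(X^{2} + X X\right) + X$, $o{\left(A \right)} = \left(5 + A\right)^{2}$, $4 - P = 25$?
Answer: $\frac{2729}{4792} \approx 0.56949$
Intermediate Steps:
$P = -21$ ($P = 4 - 25 = -21$)
$Q{\left(W \right)} = 28$ ($Q{\left(W \right)} = -21 + \left(5 + 2\right)^{2} = -21 + 7^{2} = -21 + 49 = 28$)
$Y{\left(X \right)} = X + 2 X^{2}$ ($Y{\left(X \right)} = \left(X^{2} + X^{2}\right) + X = 2 X^{2} + X = X + 2 X^{2}$)
$\frac{Q{\left(32 \right)} + Y{\left(-37 \right)}}{2654 + 2138} = \frac{28 - 37 \left(1 + 2 \left(-37\right)\right)}{2654 + 2138} = \frac{28 - 37 \left(1 - 74\right)}{4792} = \left(28 - -2701\right) \frac{1}{4792} = \left(28 + 2701\right) \frac{1}{4792} = 2729 \cdot \frac{1}{4792} = \frac{2729}{4792}$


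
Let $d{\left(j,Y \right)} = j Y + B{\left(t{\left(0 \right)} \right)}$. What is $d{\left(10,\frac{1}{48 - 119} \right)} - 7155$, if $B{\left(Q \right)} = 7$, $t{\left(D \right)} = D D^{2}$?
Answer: $- \frac{507518}{71} \approx -7148.1$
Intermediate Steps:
$t{\left(D \right)} = D^{3}$
$d{\left(j,Y \right)} = 7 + Y j$ ($d{\left(j,Y \right)} = j Y + 7 = Y j + 7 = 7 + Y j$)
$d{\left(10,\frac{1}{48 - 119} \right)} - 7155 = \left(7 + \frac{1}{48 - 119} \cdot 10\right) - 7155 = \left(7 + \frac{1}{-71} \cdot 10\right) - 7155 = \left(7 - \frac{10}{71}\right) - 7155 = \frac{487}{71} - 7155 = - \frac{507518}{71}$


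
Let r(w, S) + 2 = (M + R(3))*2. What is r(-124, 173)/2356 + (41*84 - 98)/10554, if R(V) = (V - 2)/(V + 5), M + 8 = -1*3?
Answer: 803423/2617392 ≈ 0.30696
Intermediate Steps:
M = -11 (M = -8 - 1*3 = -8 - 3 = -11)
R(V) = (-2 + V)/(5 + V)
r(w, S) = -95/4 (r(w, S) = -2 + (-11 + (-2 + 3)/(5 + 3))*2 = -2 + (-11 + 1/8)*2 = -2 + (-11 + (⅛)*1)*2 = -2 + (-11 + ⅛)*2 = -2 - 87/8*2 = -2 - 87/4 = -95/4)
r(-124, 173)/2356 + (41*84 - 98)/10554 = -95/4/2356 + (41*84 - 98)/10554 = -95/4*1/2356 + (3444 - 98)*(1/10554) = -5/496 + 3346*(1/10554) = -5/496 + 1673/5277 = 803423/2617392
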